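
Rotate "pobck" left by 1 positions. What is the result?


Input: "pobck", rotate left by 1
First 1 characters: "p"
Remaining characters: "obck"
Concatenate remaining + first: "obck" + "p" = "obckp"

obckp


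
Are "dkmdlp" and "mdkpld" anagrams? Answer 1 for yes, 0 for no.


Strings: "dkmdlp", "mdkpld"
Sorted first:  ddklmp
Sorted second: ddklmp
Sorted forms match => anagrams

1


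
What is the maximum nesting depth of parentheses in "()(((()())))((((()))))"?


Input: "()(((()())))((((()))))"
Tracking depth:
  Position 0 '(': depth becomes 1
  Position 1 ')': depth becomes 0
  Position 2 '(': depth becomes 1
  Position 3 '(': depth becomes 2
  Position 4 '(': depth becomes 3
  Position 5 '(': depth becomes 4
  Position 6 ')': depth becomes 3
  Position 7 '(': depth becomes 4
  Position 8 ')': depth becomes 3
  Position 9 ')': depth becomes 2
  Position 10 ')': depth becomes 1
  Position 11 ')': depth becomes 0
  Position 12 '(': depth becomes 1
  Position 13 '(': depth becomes 2
  Position 14 '(': depth becomes 3
  Position 15 '(': depth becomes 4
  Position 16 '(': depth becomes 5
  Position 17 ')': depth becomes 4
  Position 18 ')': depth becomes 3
  Position 19 ')': depth becomes 2
  Position 20 ')': depth becomes 1
  Position 21 ')': depth becomes 0
Maximum depth reached: 5

5


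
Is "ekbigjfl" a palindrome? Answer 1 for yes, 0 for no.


Input: ekbigjfl
Reversed: lfjgibke
  Compare pos 0 ('e') with pos 7 ('l'): MISMATCH
  Compare pos 1 ('k') with pos 6 ('f'): MISMATCH
  Compare pos 2 ('b') with pos 5 ('j'): MISMATCH
  Compare pos 3 ('i') with pos 4 ('g'): MISMATCH
Result: not a palindrome

0


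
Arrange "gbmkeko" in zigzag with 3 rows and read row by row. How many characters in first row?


Zigzag "gbmkeko" into 3 rows:
Placing characters:
  'g' => row 0
  'b' => row 1
  'm' => row 2
  'k' => row 1
  'e' => row 0
  'k' => row 1
  'o' => row 2
Rows:
  Row 0: "ge"
  Row 1: "bkk"
  Row 2: "mo"
First row length: 2

2


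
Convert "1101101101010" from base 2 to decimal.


Input: "1101101101010" in base 2
Positional expansion:
  Digit '1' (value 1) x 2^12 = 4096
  Digit '1' (value 1) x 2^11 = 2048
  Digit '0' (value 0) x 2^10 = 0
  Digit '1' (value 1) x 2^9 = 512
  Digit '1' (value 1) x 2^8 = 256
  Digit '0' (value 0) x 2^7 = 0
  Digit '1' (value 1) x 2^6 = 64
  Digit '1' (value 1) x 2^5 = 32
  Digit '0' (value 0) x 2^4 = 0
  Digit '1' (value 1) x 2^3 = 8
  Digit '0' (value 0) x 2^2 = 0
  Digit '1' (value 1) x 2^1 = 2
  Digit '0' (value 0) x 2^0 = 0
Sum = 7018

7018


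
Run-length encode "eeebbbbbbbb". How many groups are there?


Input: eeebbbbbbbb
Scanning for consecutive runs:
  Group 1: 'e' x 3 (positions 0-2)
  Group 2: 'b' x 8 (positions 3-10)
Total groups: 2

2


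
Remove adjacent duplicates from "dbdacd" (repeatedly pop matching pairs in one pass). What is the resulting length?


Input: dbdacd
Stack-based adjacent duplicate removal:
  Read 'd': push. Stack: d
  Read 'b': push. Stack: db
  Read 'd': push. Stack: dbd
  Read 'a': push. Stack: dbda
  Read 'c': push. Stack: dbdac
  Read 'd': push. Stack: dbdacd
Final stack: "dbdacd" (length 6)

6


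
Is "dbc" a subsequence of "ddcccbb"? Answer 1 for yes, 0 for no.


Check if "dbc" is a subsequence of "ddcccbb"
Greedy scan:
  Position 0 ('d'): matches sub[0] = 'd'
  Position 1 ('d'): no match needed
  Position 2 ('c'): no match needed
  Position 3 ('c'): no match needed
  Position 4 ('c'): no match needed
  Position 5 ('b'): matches sub[1] = 'b'
  Position 6 ('b'): no match needed
Only matched 2/3 characters => not a subsequence

0


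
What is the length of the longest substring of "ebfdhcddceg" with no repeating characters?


Input: "ebfdhcddceg"
Sliding window (track last position of each char):
  Position 0 ('e'): window [0,0] length 1 -- new best
  Position 1 ('b'): window [0,1] length 2 -- new best
  Position 2 ('f'): window [0,2] length 3 -- new best
  Position 3 ('d'): window [0,3] length 4 -- new best
  Position 4 ('h'): window [0,4] length 5 -- new best
  Position 5 ('c'): window [0,5] length 6 -- new best
  Position 6 ('d'): repeat (last at 3), move window start to 4
  Position 6 ('d'): window [4,6] length 3
  Position 7 ('d'): repeat (last at 6), move window start to 7
  Position 7 ('d'): window [7,7] length 1
  Position 8 ('c'): window [7,8] length 2
  Position 9 ('e'): window [7,9] length 3
  Position 10 ('g'): window [7,10] length 4
Longest substring with no repeats: "ebfdhc" with length 6

6


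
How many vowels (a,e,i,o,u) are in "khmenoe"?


Input: khmenoe
Checking each character:
  'k' at position 0: consonant
  'h' at position 1: consonant
  'm' at position 2: consonant
  'e' at position 3: vowel (running total: 1)
  'n' at position 4: consonant
  'o' at position 5: vowel (running total: 2)
  'e' at position 6: vowel (running total: 3)
Total vowels: 3

3


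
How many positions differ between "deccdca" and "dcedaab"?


Comparing "deccdca" and "dcedaab" position by position:
  Position 0: 'd' vs 'd' => same
  Position 1: 'e' vs 'c' => DIFFER
  Position 2: 'c' vs 'e' => DIFFER
  Position 3: 'c' vs 'd' => DIFFER
  Position 4: 'd' vs 'a' => DIFFER
  Position 5: 'c' vs 'a' => DIFFER
  Position 6: 'a' vs 'b' => DIFFER
Positions that differ: 6

6


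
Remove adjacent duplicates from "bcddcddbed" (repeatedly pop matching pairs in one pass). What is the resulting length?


Input: bcddcddbed
Stack-based adjacent duplicate removal:
  Read 'b': push. Stack: b
  Read 'c': push. Stack: bc
  Read 'd': push. Stack: bcd
  Read 'd': matches stack top 'd' => pop. Stack: bc
  Read 'c': matches stack top 'c' => pop. Stack: b
  Read 'd': push. Stack: bd
  Read 'd': matches stack top 'd' => pop. Stack: b
  Read 'b': matches stack top 'b' => pop. Stack: (empty)
  Read 'e': push. Stack: e
  Read 'd': push. Stack: ed
Final stack: "ed" (length 2)

2


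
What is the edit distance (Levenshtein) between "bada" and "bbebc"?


Computing edit distance: "bada" -> "bbebc"
DP table:
           b    b    e    b    c
      0    1    2    3    4    5
  b   1    0    1    2    3    4
  a   2    1    1    2    3    4
  d   3    2    2    2    3    4
  a   4    3    3    3    3    4
Edit distance = dp[4][5] = 4

4


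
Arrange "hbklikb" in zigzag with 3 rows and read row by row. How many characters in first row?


Zigzag "hbklikb" into 3 rows:
Placing characters:
  'h' => row 0
  'b' => row 1
  'k' => row 2
  'l' => row 1
  'i' => row 0
  'k' => row 1
  'b' => row 2
Rows:
  Row 0: "hi"
  Row 1: "blk"
  Row 2: "kb"
First row length: 2

2


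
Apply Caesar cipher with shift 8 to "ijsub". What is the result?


Caesar cipher: shift "ijsub" by 8
  'i' (pos 8) + 8 = pos 16 = 'q'
  'j' (pos 9) + 8 = pos 17 = 'r'
  's' (pos 18) + 8 = pos 0 = 'a'
  'u' (pos 20) + 8 = pos 2 = 'c'
  'b' (pos 1) + 8 = pos 9 = 'j'
Result: qracj

qracj


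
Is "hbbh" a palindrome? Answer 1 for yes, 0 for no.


Input: hbbh
Reversed: hbbh
  Compare pos 0 ('h') with pos 3 ('h'): match
  Compare pos 1 ('b') with pos 2 ('b'): match
Result: palindrome

1


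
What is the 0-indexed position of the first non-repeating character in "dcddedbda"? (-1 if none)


Input: dcddedbda
Character frequencies:
  'a': 1
  'b': 1
  'c': 1
  'd': 5
  'e': 1
Scanning left to right for freq == 1:
  Position 0 ('d'): freq=5, skip
  Position 1 ('c'): unique! => answer = 1

1


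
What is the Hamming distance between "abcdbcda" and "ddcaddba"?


Comparing "abcdbcda" and "ddcaddba" position by position:
  Position 0: 'a' vs 'd' => differ
  Position 1: 'b' vs 'd' => differ
  Position 2: 'c' vs 'c' => same
  Position 3: 'd' vs 'a' => differ
  Position 4: 'b' vs 'd' => differ
  Position 5: 'c' vs 'd' => differ
  Position 6: 'd' vs 'b' => differ
  Position 7: 'a' vs 'a' => same
Total differences (Hamming distance): 6

6


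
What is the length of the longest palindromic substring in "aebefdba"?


Input: "aebefdba"
Checking substrings for palindromes:
  [1:4] "ebe" (len 3) => palindrome
Longest palindromic substring: "ebe" with length 3

3


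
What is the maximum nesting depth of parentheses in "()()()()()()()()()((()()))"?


Input: "()()()()()()()()()((()()))"
Tracking depth:
  Position 0 '(': depth becomes 1
  Position 1 ')': depth becomes 0
  Position 2 '(': depth becomes 1
  Position 3 ')': depth becomes 0
  Position 4 '(': depth becomes 1
  Position 5 ')': depth becomes 0
  Position 6 '(': depth becomes 1
  Position 7 ')': depth becomes 0
  Position 8 '(': depth becomes 1
  Position 9 ')': depth becomes 0
  Position 10 '(': depth becomes 1
  Position 11 ')': depth becomes 0
  Position 12 '(': depth becomes 1
  Position 13 ')': depth becomes 0
  Position 14 '(': depth becomes 1
  Position 15 ')': depth becomes 0
  Position 16 '(': depth becomes 1
  Position 17 ')': depth becomes 0
  Position 18 '(': depth becomes 1
  Position 19 '(': depth becomes 2
  Position 20 '(': depth becomes 3
  Position 21 ')': depth becomes 2
  Position 22 '(': depth becomes 3
  Position 23 ')': depth becomes 2
  Position 24 ')': depth becomes 1
  Position 25 ')': depth becomes 0
Maximum depth reached: 3

3


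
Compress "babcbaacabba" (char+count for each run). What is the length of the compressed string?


Input: babcbaacabba
Runs:
  'b' x 1 => "b1"
  'a' x 1 => "a1"
  'b' x 1 => "b1"
  'c' x 1 => "c1"
  'b' x 1 => "b1"
  'a' x 2 => "a2"
  'c' x 1 => "c1"
  'a' x 1 => "a1"
  'b' x 2 => "b2"
  'a' x 1 => "a1"
Compressed: "b1a1b1c1b1a2c1a1b2a1"
Compressed length: 20

20


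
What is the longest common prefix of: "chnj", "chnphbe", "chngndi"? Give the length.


Words: chnj, chnphbe, chngndi
  Position 0: all 'c' => match
  Position 1: all 'h' => match
  Position 2: all 'n' => match
  Position 3: ('j', 'p', 'g') => mismatch, stop
LCP = "chn" (length 3)

3


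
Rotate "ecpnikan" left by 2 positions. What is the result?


Input: "ecpnikan", rotate left by 2
First 2 characters: "ec"
Remaining characters: "pnikan"
Concatenate remaining + first: "pnikan" + "ec" = "pnikanec"

pnikanec


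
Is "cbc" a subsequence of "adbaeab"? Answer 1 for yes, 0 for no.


Check if "cbc" is a subsequence of "adbaeab"
Greedy scan:
  Position 0 ('a'): no match needed
  Position 1 ('d'): no match needed
  Position 2 ('b'): no match needed
  Position 3 ('a'): no match needed
  Position 4 ('e'): no match needed
  Position 5 ('a'): no match needed
  Position 6 ('b'): no match needed
Only matched 0/3 characters => not a subsequence

0


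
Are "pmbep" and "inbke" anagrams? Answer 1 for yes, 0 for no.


Strings: "pmbep", "inbke"
Sorted first:  bempp
Sorted second: beikn
Differ at position 2: 'm' vs 'i' => not anagrams

0


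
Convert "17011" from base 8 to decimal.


Input: "17011" in base 8
Positional expansion:
  Digit '1' (value 1) x 8^4 = 4096
  Digit '7' (value 7) x 8^3 = 3584
  Digit '0' (value 0) x 8^2 = 0
  Digit '1' (value 1) x 8^1 = 8
  Digit '1' (value 1) x 8^0 = 1
Sum = 7689

7689


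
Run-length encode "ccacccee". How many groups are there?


Input: ccacccee
Scanning for consecutive runs:
  Group 1: 'c' x 2 (positions 0-1)
  Group 2: 'a' x 1 (positions 2-2)
  Group 3: 'c' x 3 (positions 3-5)
  Group 4: 'e' x 2 (positions 6-7)
Total groups: 4

4


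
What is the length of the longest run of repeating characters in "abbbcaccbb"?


Input: "abbbcaccbb"
Scanning for longest run:
  Position 1 ('b'): new char, reset run to 1
  Position 2 ('b'): continues run of 'b', length=2
  Position 3 ('b'): continues run of 'b', length=3
  Position 4 ('c'): new char, reset run to 1
  Position 5 ('a'): new char, reset run to 1
  Position 6 ('c'): new char, reset run to 1
  Position 7 ('c'): continues run of 'c', length=2
  Position 8 ('b'): new char, reset run to 1
  Position 9 ('b'): continues run of 'b', length=2
Longest run: 'b' with length 3

3


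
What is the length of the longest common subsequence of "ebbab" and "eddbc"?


LCS of "ebbab" and "eddbc"
DP table:
           e    d    d    b    c
      0    0    0    0    0    0
  e   0    1    1    1    1    1
  b   0    1    1    1    2    2
  b   0    1    1    1    2    2
  a   0    1    1    1    2    2
  b   0    1    1    1    2    2
LCS length = dp[5][5] = 2

2


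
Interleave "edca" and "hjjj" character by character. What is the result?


Interleaving "edca" and "hjjj":
  Position 0: 'e' from first, 'h' from second => "eh"
  Position 1: 'd' from first, 'j' from second => "dj"
  Position 2: 'c' from first, 'j' from second => "cj"
  Position 3: 'a' from first, 'j' from second => "aj"
Result: ehdjcjaj

ehdjcjaj


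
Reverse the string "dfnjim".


Input: dfnjim
Reading characters right to left:
  Position 5: 'm'
  Position 4: 'i'
  Position 3: 'j'
  Position 2: 'n'
  Position 1: 'f'
  Position 0: 'd'
Reversed: mijnfd

mijnfd


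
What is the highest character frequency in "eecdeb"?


Input: eecdeb
Character counts:
  'b': 1
  'c': 1
  'd': 1
  'e': 3
Maximum frequency: 3

3


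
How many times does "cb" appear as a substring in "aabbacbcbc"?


Searching for "cb" in "aabbacbcbc"
Scanning each position:
  Position 0: "aa" => no
  Position 1: "ab" => no
  Position 2: "bb" => no
  Position 3: "ba" => no
  Position 4: "ac" => no
  Position 5: "cb" => MATCH
  Position 6: "bc" => no
  Position 7: "cb" => MATCH
  Position 8: "bc" => no
Total occurrences: 2

2


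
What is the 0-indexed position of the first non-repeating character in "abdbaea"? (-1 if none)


Input: abdbaea
Character frequencies:
  'a': 3
  'b': 2
  'd': 1
  'e': 1
Scanning left to right for freq == 1:
  Position 0 ('a'): freq=3, skip
  Position 1 ('b'): freq=2, skip
  Position 2 ('d'): unique! => answer = 2

2


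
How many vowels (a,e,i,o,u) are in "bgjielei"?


Input: bgjielei
Checking each character:
  'b' at position 0: consonant
  'g' at position 1: consonant
  'j' at position 2: consonant
  'i' at position 3: vowel (running total: 1)
  'e' at position 4: vowel (running total: 2)
  'l' at position 5: consonant
  'e' at position 6: vowel (running total: 3)
  'i' at position 7: vowel (running total: 4)
Total vowels: 4

4


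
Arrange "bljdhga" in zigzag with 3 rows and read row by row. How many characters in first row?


Zigzag "bljdhga" into 3 rows:
Placing characters:
  'b' => row 0
  'l' => row 1
  'j' => row 2
  'd' => row 1
  'h' => row 0
  'g' => row 1
  'a' => row 2
Rows:
  Row 0: "bh"
  Row 1: "ldg"
  Row 2: "ja"
First row length: 2

2


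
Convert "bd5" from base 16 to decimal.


Input: "bd5" in base 16
Positional expansion:
  Digit 'b' (value 11) x 16^2 = 2816
  Digit 'd' (value 13) x 16^1 = 208
  Digit '5' (value 5) x 16^0 = 5
Sum = 3029

3029


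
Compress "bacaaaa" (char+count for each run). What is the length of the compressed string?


Input: bacaaaa
Runs:
  'b' x 1 => "b1"
  'a' x 1 => "a1"
  'c' x 1 => "c1"
  'a' x 4 => "a4"
Compressed: "b1a1c1a4"
Compressed length: 8

8


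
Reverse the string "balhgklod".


Input: balhgklod
Reading characters right to left:
  Position 8: 'd'
  Position 7: 'o'
  Position 6: 'l'
  Position 5: 'k'
  Position 4: 'g'
  Position 3: 'h'
  Position 2: 'l'
  Position 1: 'a'
  Position 0: 'b'
Reversed: dolkghlab

dolkghlab


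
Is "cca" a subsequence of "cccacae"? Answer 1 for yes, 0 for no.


Check if "cca" is a subsequence of "cccacae"
Greedy scan:
  Position 0 ('c'): matches sub[0] = 'c'
  Position 1 ('c'): matches sub[1] = 'c'
  Position 2 ('c'): no match needed
  Position 3 ('a'): matches sub[2] = 'a'
  Position 4 ('c'): no match needed
  Position 5 ('a'): no match needed
  Position 6 ('e'): no match needed
All 3 characters matched => is a subsequence

1


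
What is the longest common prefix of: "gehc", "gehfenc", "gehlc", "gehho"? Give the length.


Words: gehc, gehfenc, gehlc, gehho
  Position 0: all 'g' => match
  Position 1: all 'e' => match
  Position 2: all 'h' => match
  Position 3: ('c', 'f', 'l', 'h') => mismatch, stop
LCP = "geh" (length 3)

3


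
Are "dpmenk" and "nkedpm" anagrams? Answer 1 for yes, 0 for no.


Strings: "dpmenk", "nkedpm"
Sorted first:  dekmnp
Sorted second: dekmnp
Sorted forms match => anagrams

1


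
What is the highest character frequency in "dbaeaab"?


Input: dbaeaab
Character counts:
  'a': 3
  'b': 2
  'd': 1
  'e': 1
Maximum frequency: 3

3


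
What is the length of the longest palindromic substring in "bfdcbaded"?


Input: "bfdcbaded"
Checking substrings for palindromes:
  [6:9] "ded" (len 3) => palindrome
Longest palindromic substring: "ded" with length 3

3


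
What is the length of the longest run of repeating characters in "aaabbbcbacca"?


Input: "aaabbbcbacca"
Scanning for longest run:
  Position 1 ('a'): continues run of 'a', length=2
  Position 2 ('a'): continues run of 'a', length=3
  Position 3 ('b'): new char, reset run to 1
  Position 4 ('b'): continues run of 'b', length=2
  Position 5 ('b'): continues run of 'b', length=3
  Position 6 ('c'): new char, reset run to 1
  Position 7 ('b'): new char, reset run to 1
  Position 8 ('a'): new char, reset run to 1
  Position 9 ('c'): new char, reset run to 1
  Position 10 ('c'): continues run of 'c', length=2
  Position 11 ('a'): new char, reset run to 1
Longest run: 'a' with length 3

3


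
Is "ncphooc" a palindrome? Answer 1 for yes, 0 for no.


Input: ncphooc
Reversed: coohpcn
  Compare pos 0 ('n') with pos 6 ('c'): MISMATCH
  Compare pos 1 ('c') with pos 5 ('o'): MISMATCH
  Compare pos 2 ('p') with pos 4 ('o'): MISMATCH
Result: not a palindrome

0


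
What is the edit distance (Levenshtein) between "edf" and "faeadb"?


Computing edit distance: "edf" -> "faeadb"
DP table:
           f    a    e    a    d    b
      0    1    2    3    4    5    6
  e   1    1    2    2    3    4    5
  d   2    2    2    3    3    3    4
  f   3    2    3    3    4    4    4
Edit distance = dp[3][6] = 4

4


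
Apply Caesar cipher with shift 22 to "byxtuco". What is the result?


Caesar cipher: shift "byxtuco" by 22
  'b' (pos 1) + 22 = pos 23 = 'x'
  'y' (pos 24) + 22 = pos 20 = 'u'
  'x' (pos 23) + 22 = pos 19 = 't'
  't' (pos 19) + 22 = pos 15 = 'p'
  'u' (pos 20) + 22 = pos 16 = 'q'
  'c' (pos 2) + 22 = pos 24 = 'y'
  'o' (pos 14) + 22 = pos 10 = 'k'
Result: xutpqyk

xutpqyk


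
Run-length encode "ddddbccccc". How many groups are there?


Input: ddddbccccc
Scanning for consecutive runs:
  Group 1: 'd' x 4 (positions 0-3)
  Group 2: 'b' x 1 (positions 4-4)
  Group 3: 'c' x 5 (positions 5-9)
Total groups: 3

3


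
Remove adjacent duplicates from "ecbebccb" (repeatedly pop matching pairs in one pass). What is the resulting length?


Input: ecbebccb
Stack-based adjacent duplicate removal:
  Read 'e': push. Stack: e
  Read 'c': push. Stack: ec
  Read 'b': push. Stack: ecb
  Read 'e': push. Stack: ecbe
  Read 'b': push. Stack: ecbeb
  Read 'c': push. Stack: ecbebc
  Read 'c': matches stack top 'c' => pop. Stack: ecbeb
  Read 'b': matches stack top 'b' => pop. Stack: ecbe
Final stack: "ecbe" (length 4)

4


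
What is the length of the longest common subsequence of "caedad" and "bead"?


LCS of "caedad" and "bead"
DP table:
           b    e    a    d
      0    0    0    0    0
  c   0    0    0    0    0
  a   0    0    0    1    1
  e   0    0    1    1    1
  d   0    0    1    1    2
  a   0    0    1    2    2
  d   0    0    1    2    3
LCS length = dp[6][4] = 3

3


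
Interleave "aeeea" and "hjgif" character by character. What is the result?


Interleaving "aeeea" and "hjgif":
  Position 0: 'a' from first, 'h' from second => "ah"
  Position 1: 'e' from first, 'j' from second => "ej"
  Position 2: 'e' from first, 'g' from second => "eg"
  Position 3: 'e' from first, 'i' from second => "ei"
  Position 4: 'a' from first, 'f' from second => "af"
Result: ahejegeiaf

ahejegeiaf


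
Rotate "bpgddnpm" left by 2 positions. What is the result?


Input: "bpgddnpm", rotate left by 2
First 2 characters: "bp"
Remaining characters: "gddnpm"
Concatenate remaining + first: "gddnpm" + "bp" = "gddnpmbp"

gddnpmbp


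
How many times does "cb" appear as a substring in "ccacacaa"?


Searching for "cb" in "ccacacaa"
Scanning each position:
  Position 0: "cc" => no
  Position 1: "ca" => no
  Position 2: "ac" => no
  Position 3: "ca" => no
  Position 4: "ac" => no
  Position 5: "ca" => no
  Position 6: "aa" => no
Total occurrences: 0

0


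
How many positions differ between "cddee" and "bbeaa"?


Comparing "cddee" and "bbeaa" position by position:
  Position 0: 'c' vs 'b' => DIFFER
  Position 1: 'd' vs 'b' => DIFFER
  Position 2: 'd' vs 'e' => DIFFER
  Position 3: 'e' vs 'a' => DIFFER
  Position 4: 'e' vs 'a' => DIFFER
Positions that differ: 5

5


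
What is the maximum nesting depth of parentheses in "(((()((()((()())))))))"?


Input: "(((()((()((()())))))))"
Tracking depth:
  Position 0 '(': depth becomes 1
  Position 1 '(': depth becomes 2
  Position 2 '(': depth becomes 3
  Position 3 '(': depth becomes 4
  Position 4 ')': depth becomes 3
  Position 5 '(': depth becomes 4
  Position 6 '(': depth becomes 5
  Position 7 '(': depth becomes 6
  Position 8 ')': depth becomes 5
  Position 9 '(': depth becomes 6
  Position 10 '(': depth becomes 7
  Position 11 '(': depth becomes 8
  Position 12 ')': depth becomes 7
  Position 13 '(': depth becomes 8
  Position 14 ')': depth becomes 7
  Position 15 ')': depth becomes 6
  Position 16 ')': depth becomes 5
  Position 17 ')': depth becomes 4
  Position 18 ')': depth becomes 3
  Position 19 ')': depth becomes 2
  Position 20 ')': depth becomes 1
  Position 21 ')': depth becomes 0
Maximum depth reached: 8

8


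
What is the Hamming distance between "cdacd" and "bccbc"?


Comparing "cdacd" and "bccbc" position by position:
  Position 0: 'c' vs 'b' => differ
  Position 1: 'd' vs 'c' => differ
  Position 2: 'a' vs 'c' => differ
  Position 3: 'c' vs 'b' => differ
  Position 4: 'd' vs 'c' => differ
Total differences (Hamming distance): 5

5


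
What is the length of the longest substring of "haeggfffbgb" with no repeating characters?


Input: "haeggfffbgb"
Sliding window (track last position of each char):
  Position 0 ('h'): window [0,0] length 1 -- new best
  Position 1 ('a'): window [0,1] length 2 -- new best
  Position 2 ('e'): window [0,2] length 3 -- new best
  Position 3 ('g'): window [0,3] length 4 -- new best
  Position 4 ('g'): repeat (last at 3), move window start to 4
  Position 4 ('g'): window [4,4] length 1
  Position 5 ('f'): window [4,5] length 2
  Position 6 ('f'): repeat (last at 5), move window start to 6
  Position 6 ('f'): window [6,6] length 1
  Position 7 ('f'): repeat (last at 6), move window start to 7
  Position 7 ('f'): window [7,7] length 1
  Position 8 ('b'): window [7,8] length 2
  Position 9 ('g'): window [7,9] length 3
  Position 10 ('b'): repeat (last at 8), move window start to 9
  Position 10 ('b'): window [9,10] length 2
Longest substring with no repeats: "haeg" with length 4

4


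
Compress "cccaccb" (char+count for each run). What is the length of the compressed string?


Input: cccaccb
Runs:
  'c' x 3 => "c3"
  'a' x 1 => "a1"
  'c' x 2 => "c2"
  'b' x 1 => "b1"
Compressed: "c3a1c2b1"
Compressed length: 8

8


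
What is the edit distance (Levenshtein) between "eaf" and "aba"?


Computing edit distance: "eaf" -> "aba"
DP table:
           a    b    a
      0    1    2    3
  e   1    1    2    3
  a   2    1    2    2
  f   3    2    2    3
Edit distance = dp[3][3] = 3

3


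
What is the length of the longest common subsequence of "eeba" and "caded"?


LCS of "eeba" and "caded"
DP table:
           c    a    d    e    d
      0    0    0    0    0    0
  e   0    0    0    0    1    1
  e   0    0    0    0    1    1
  b   0    0    0    0    1    1
  a   0    0    1    1    1    1
LCS length = dp[4][5] = 1

1


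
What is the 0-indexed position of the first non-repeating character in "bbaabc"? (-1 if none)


Input: bbaabc
Character frequencies:
  'a': 2
  'b': 3
  'c': 1
Scanning left to right for freq == 1:
  Position 0 ('b'): freq=3, skip
  Position 1 ('b'): freq=3, skip
  Position 2 ('a'): freq=2, skip
  Position 3 ('a'): freq=2, skip
  Position 4 ('b'): freq=3, skip
  Position 5 ('c'): unique! => answer = 5

5


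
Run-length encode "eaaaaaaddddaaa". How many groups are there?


Input: eaaaaaaddddaaa
Scanning for consecutive runs:
  Group 1: 'e' x 1 (positions 0-0)
  Group 2: 'a' x 6 (positions 1-6)
  Group 3: 'd' x 4 (positions 7-10)
  Group 4: 'a' x 3 (positions 11-13)
Total groups: 4

4


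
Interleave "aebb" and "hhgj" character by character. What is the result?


Interleaving "aebb" and "hhgj":
  Position 0: 'a' from first, 'h' from second => "ah"
  Position 1: 'e' from first, 'h' from second => "eh"
  Position 2: 'b' from first, 'g' from second => "bg"
  Position 3: 'b' from first, 'j' from second => "bj"
Result: ahehbgbj

ahehbgbj


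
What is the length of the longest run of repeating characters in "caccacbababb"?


Input: "caccacbababb"
Scanning for longest run:
  Position 1 ('a'): new char, reset run to 1
  Position 2 ('c'): new char, reset run to 1
  Position 3 ('c'): continues run of 'c', length=2
  Position 4 ('a'): new char, reset run to 1
  Position 5 ('c'): new char, reset run to 1
  Position 6 ('b'): new char, reset run to 1
  Position 7 ('a'): new char, reset run to 1
  Position 8 ('b'): new char, reset run to 1
  Position 9 ('a'): new char, reset run to 1
  Position 10 ('b'): new char, reset run to 1
  Position 11 ('b'): continues run of 'b', length=2
Longest run: 'c' with length 2

2


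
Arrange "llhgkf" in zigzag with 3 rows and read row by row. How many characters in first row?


Zigzag "llhgkf" into 3 rows:
Placing characters:
  'l' => row 0
  'l' => row 1
  'h' => row 2
  'g' => row 1
  'k' => row 0
  'f' => row 1
Rows:
  Row 0: "lk"
  Row 1: "lgf"
  Row 2: "h"
First row length: 2

2


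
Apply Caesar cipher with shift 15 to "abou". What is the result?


Caesar cipher: shift "abou" by 15
  'a' (pos 0) + 15 = pos 15 = 'p'
  'b' (pos 1) + 15 = pos 16 = 'q'
  'o' (pos 14) + 15 = pos 3 = 'd'
  'u' (pos 20) + 15 = pos 9 = 'j'
Result: pqdj

pqdj


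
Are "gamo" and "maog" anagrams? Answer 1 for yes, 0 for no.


Strings: "gamo", "maog"
Sorted first:  agmo
Sorted second: agmo
Sorted forms match => anagrams

1


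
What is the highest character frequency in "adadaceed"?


Input: adadaceed
Character counts:
  'a': 3
  'c': 1
  'd': 3
  'e': 2
Maximum frequency: 3

3


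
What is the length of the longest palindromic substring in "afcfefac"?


Input: "afcfefac"
Checking substrings for palindromes:
  [1:4] "fcf" (len 3) => palindrome
  [3:6] "fef" (len 3) => palindrome
Longest palindromic substring: "fcf" with length 3

3


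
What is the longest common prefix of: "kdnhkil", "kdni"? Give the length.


Words: kdnhkil, kdni
  Position 0: all 'k' => match
  Position 1: all 'd' => match
  Position 2: all 'n' => match
  Position 3: ('h', 'i') => mismatch, stop
LCP = "kdn" (length 3)

3


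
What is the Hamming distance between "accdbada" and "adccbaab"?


Comparing "accdbada" and "adccbaab" position by position:
  Position 0: 'a' vs 'a' => same
  Position 1: 'c' vs 'd' => differ
  Position 2: 'c' vs 'c' => same
  Position 3: 'd' vs 'c' => differ
  Position 4: 'b' vs 'b' => same
  Position 5: 'a' vs 'a' => same
  Position 6: 'd' vs 'a' => differ
  Position 7: 'a' vs 'b' => differ
Total differences (Hamming distance): 4

4


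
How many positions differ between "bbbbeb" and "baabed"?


Comparing "bbbbeb" and "baabed" position by position:
  Position 0: 'b' vs 'b' => same
  Position 1: 'b' vs 'a' => DIFFER
  Position 2: 'b' vs 'a' => DIFFER
  Position 3: 'b' vs 'b' => same
  Position 4: 'e' vs 'e' => same
  Position 5: 'b' vs 'd' => DIFFER
Positions that differ: 3

3


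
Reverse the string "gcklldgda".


Input: gcklldgda
Reading characters right to left:
  Position 8: 'a'
  Position 7: 'd'
  Position 6: 'g'
  Position 5: 'd'
  Position 4: 'l'
  Position 3: 'l'
  Position 2: 'k'
  Position 1: 'c'
  Position 0: 'g'
Reversed: adgdllkcg

adgdllkcg


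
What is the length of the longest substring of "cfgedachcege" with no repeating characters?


Input: "cfgedachcege"
Sliding window (track last position of each char):
  Position 0 ('c'): window [0,0] length 1 -- new best
  Position 1 ('f'): window [0,1] length 2 -- new best
  Position 2 ('g'): window [0,2] length 3 -- new best
  Position 3 ('e'): window [0,3] length 4 -- new best
  Position 4 ('d'): window [0,4] length 5 -- new best
  Position 5 ('a'): window [0,5] length 6 -- new best
  Position 6 ('c'): repeat (last at 0), move window start to 1
  Position 6 ('c'): window [1,6] length 6
  Position 7 ('h'): window [1,7] length 7 -- new best
  Position 8 ('c'): repeat (last at 6), move window start to 7
  Position 8 ('c'): window [7,8] length 2
  Position 9 ('e'): window [7,9] length 3
  Position 10 ('g'): window [7,10] length 4
  Position 11 ('e'): repeat (last at 9), move window start to 10
  Position 11 ('e'): window [10,11] length 2
Longest substring with no repeats: "fgedach" with length 7

7


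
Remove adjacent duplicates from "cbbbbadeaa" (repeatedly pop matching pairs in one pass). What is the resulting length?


Input: cbbbbadeaa
Stack-based adjacent duplicate removal:
  Read 'c': push. Stack: c
  Read 'b': push. Stack: cb
  Read 'b': matches stack top 'b' => pop. Stack: c
  Read 'b': push. Stack: cb
  Read 'b': matches stack top 'b' => pop. Stack: c
  Read 'a': push. Stack: ca
  Read 'd': push. Stack: cad
  Read 'e': push. Stack: cade
  Read 'a': push. Stack: cadea
  Read 'a': matches stack top 'a' => pop. Stack: cade
Final stack: "cade" (length 4)

4


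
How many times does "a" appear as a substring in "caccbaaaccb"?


Searching for "a" in "caccbaaaccb"
Scanning each position:
  Position 0: "c" => no
  Position 1: "a" => MATCH
  Position 2: "c" => no
  Position 3: "c" => no
  Position 4: "b" => no
  Position 5: "a" => MATCH
  Position 6: "a" => MATCH
  Position 7: "a" => MATCH
  Position 8: "c" => no
  Position 9: "c" => no
  Position 10: "b" => no
Total occurrences: 4

4


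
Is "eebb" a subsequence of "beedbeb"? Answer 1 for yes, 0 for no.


Check if "eebb" is a subsequence of "beedbeb"
Greedy scan:
  Position 0 ('b'): no match needed
  Position 1 ('e'): matches sub[0] = 'e'
  Position 2 ('e'): matches sub[1] = 'e'
  Position 3 ('d'): no match needed
  Position 4 ('b'): matches sub[2] = 'b'
  Position 5 ('e'): no match needed
  Position 6 ('b'): matches sub[3] = 'b'
All 4 characters matched => is a subsequence

1


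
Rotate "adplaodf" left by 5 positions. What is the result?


Input: "adplaodf", rotate left by 5
First 5 characters: "adpla"
Remaining characters: "odf"
Concatenate remaining + first: "odf" + "adpla" = "odfadpla"

odfadpla


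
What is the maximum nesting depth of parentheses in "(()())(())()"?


Input: "(()())(())()"
Tracking depth:
  Position 0 '(': depth becomes 1
  Position 1 '(': depth becomes 2
  Position 2 ')': depth becomes 1
  Position 3 '(': depth becomes 2
  Position 4 ')': depth becomes 1
  Position 5 ')': depth becomes 0
  Position 6 '(': depth becomes 1
  Position 7 '(': depth becomes 2
  Position 8 ')': depth becomes 1
  Position 9 ')': depth becomes 0
  Position 10 '(': depth becomes 1
  Position 11 ')': depth becomes 0
Maximum depth reached: 2

2


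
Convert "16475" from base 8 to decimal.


Input: "16475" in base 8
Positional expansion:
  Digit '1' (value 1) x 8^4 = 4096
  Digit '6' (value 6) x 8^3 = 3072
  Digit '4' (value 4) x 8^2 = 256
  Digit '7' (value 7) x 8^1 = 56
  Digit '5' (value 5) x 8^0 = 5
Sum = 7485

7485


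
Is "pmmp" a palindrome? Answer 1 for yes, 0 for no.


Input: pmmp
Reversed: pmmp
  Compare pos 0 ('p') with pos 3 ('p'): match
  Compare pos 1 ('m') with pos 2 ('m'): match
Result: palindrome

1


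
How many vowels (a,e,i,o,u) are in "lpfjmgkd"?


Input: lpfjmgkd
Checking each character:
  'l' at position 0: consonant
  'p' at position 1: consonant
  'f' at position 2: consonant
  'j' at position 3: consonant
  'm' at position 4: consonant
  'g' at position 5: consonant
  'k' at position 6: consonant
  'd' at position 7: consonant
Total vowels: 0

0


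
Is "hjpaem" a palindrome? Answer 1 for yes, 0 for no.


Input: hjpaem
Reversed: meapjh
  Compare pos 0 ('h') with pos 5 ('m'): MISMATCH
  Compare pos 1 ('j') with pos 4 ('e'): MISMATCH
  Compare pos 2 ('p') with pos 3 ('a'): MISMATCH
Result: not a palindrome

0


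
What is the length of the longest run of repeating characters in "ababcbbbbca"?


Input: "ababcbbbbca"
Scanning for longest run:
  Position 1 ('b'): new char, reset run to 1
  Position 2 ('a'): new char, reset run to 1
  Position 3 ('b'): new char, reset run to 1
  Position 4 ('c'): new char, reset run to 1
  Position 5 ('b'): new char, reset run to 1
  Position 6 ('b'): continues run of 'b', length=2
  Position 7 ('b'): continues run of 'b', length=3
  Position 8 ('b'): continues run of 'b', length=4
  Position 9 ('c'): new char, reset run to 1
  Position 10 ('a'): new char, reset run to 1
Longest run: 'b' with length 4

4


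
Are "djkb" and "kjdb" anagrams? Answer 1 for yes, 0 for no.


Strings: "djkb", "kjdb"
Sorted first:  bdjk
Sorted second: bdjk
Sorted forms match => anagrams

1


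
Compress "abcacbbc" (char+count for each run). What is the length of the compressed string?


Input: abcacbbc
Runs:
  'a' x 1 => "a1"
  'b' x 1 => "b1"
  'c' x 1 => "c1"
  'a' x 1 => "a1"
  'c' x 1 => "c1"
  'b' x 2 => "b2"
  'c' x 1 => "c1"
Compressed: "a1b1c1a1c1b2c1"
Compressed length: 14

14


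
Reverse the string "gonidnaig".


Input: gonidnaig
Reading characters right to left:
  Position 8: 'g'
  Position 7: 'i'
  Position 6: 'a'
  Position 5: 'n'
  Position 4: 'd'
  Position 3: 'i'
  Position 2: 'n'
  Position 1: 'o'
  Position 0: 'g'
Reversed: giandinog

giandinog


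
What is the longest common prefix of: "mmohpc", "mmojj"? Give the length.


Words: mmohpc, mmojj
  Position 0: all 'm' => match
  Position 1: all 'm' => match
  Position 2: all 'o' => match
  Position 3: ('h', 'j') => mismatch, stop
LCP = "mmo" (length 3)

3


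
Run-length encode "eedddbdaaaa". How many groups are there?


Input: eedddbdaaaa
Scanning for consecutive runs:
  Group 1: 'e' x 2 (positions 0-1)
  Group 2: 'd' x 3 (positions 2-4)
  Group 3: 'b' x 1 (positions 5-5)
  Group 4: 'd' x 1 (positions 6-6)
  Group 5: 'a' x 4 (positions 7-10)
Total groups: 5

5


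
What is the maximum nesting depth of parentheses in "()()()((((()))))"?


Input: "()()()((((()))))"
Tracking depth:
  Position 0 '(': depth becomes 1
  Position 1 ')': depth becomes 0
  Position 2 '(': depth becomes 1
  Position 3 ')': depth becomes 0
  Position 4 '(': depth becomes 1
  Position 5 ')': depth becomes 0
  Position 6 '(': depth becomes 1
  Position 7 '(': depth becomes 2
  Position 8 '(': depth becomes 3
  Position 9 '(': depth becomes 4
  Position 10 '(': depth becomes 5
  Position 11 ')': depth becomes 4
  Position 12 ')': depth becomes 3
  Position 13 ')': depth becomes 2
  Position 14 ')': depth becomes 1
  Position 15 ')': depth becomes 0
Maximum depth reached: 5

5


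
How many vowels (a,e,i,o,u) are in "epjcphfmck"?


Input: epjcphfmck
Checking each character:
  'e' at position 0: vowel (running total: 1)
  'p' at position 1: consonant
  'j' at position 2: consonant
  'c' at position 3: consonant
  'p' at position 4: consonant
  'h' at position 5: consonant
  'f' at position 6: consonant
  'm' at position 7: consonant
  'c' at position 8: consonant
  'k' at position 9: consonant
Total vowels: 1

1


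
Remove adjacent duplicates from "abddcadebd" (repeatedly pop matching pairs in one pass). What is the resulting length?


Input: abddcadebd
Stack-based adjacent duplicate removal:
  Read 'a': push. Stack: a
  Read 'b': push. Stack: ab
  Read 'd': push. Stack: abd
  Read 'd': matches stack top 'd' => pop. Stack: ab
  Read 'c': push. Stack: abc
  Read 'a': push. Stack: abca
  Read 'd': push. Stack: abcad
  Read 'e': push. Stack: abcade
  Read 'b': push. Stack: abcadeb
  Read 'd': push. Stack: abcadebd
Final stack: "abcadebd" (length 8)

8


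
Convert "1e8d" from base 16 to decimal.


Input: "1e8d" in base 16
Positional expansion:
  Digit '1' (value 1) x 16^3 = 4096
  Digit 'e' (value 14) x 16^2 = 3584
  Digit '8' (value 8) x 16^1 = 128
  Digit 'd' (value 13) x 16^0 = 13
Sum = 7821

7821


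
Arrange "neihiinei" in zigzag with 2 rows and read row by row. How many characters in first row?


Zigzag "neihiinei" into 2 rows:
Placing characters:
  'n' => row 0
  'e' => row 1
  'i' => row 0
  'h' => row 1
  'i' => row 0
  'i' => row 1
  'n' => row 0
  'e' => row 1
  'i' => row 0
Rows:
  Row 0: "niini"
  Row 1: "ehie"
First row length: 5

5


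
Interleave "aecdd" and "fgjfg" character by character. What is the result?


Interleaving "aecdd" and "fgjfg":
  Position 0: 'a' from first, 'f' from second => "af"
  Position 1: 'e' from first, 'g' from second => "eg"
  Position 2: 'c' from first, 'j' from second => "cj"
  Position 3: 'd' from first, 'f' from second => "df"
  Position 4: 'd' from first, 'g' from second => "dg"
Result: afegcjdfdg

afegcjdfdg


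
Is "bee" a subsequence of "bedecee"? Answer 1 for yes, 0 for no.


Check if "bee" is a subsequence of "bedecee"
Greedy scan:
  Position 0 ('b'): matches sub[0] = 'b'
  Position 1 ('e'): matches sub[1] = 'e'
  Position 2 ('d'): no match needed
  Position 3 ('e'): matches sub[2] = 'e'
  Position 4 ('c'): no match needed
  Position 5 ('e'): no match needed
  Position 6 ('e'): no match needed
All 3 characters matched => is a subsequence

1


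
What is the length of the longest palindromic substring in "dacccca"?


Input: "dacccca"
Checking substrings for palindromes:
  [1:7] "acccca" (len 6) => palindrome
  [2:6] "cccc" (len 4) => palindrome
  [2:5] "ccc" (len 3) => palindrome
  [3:6] "ccc" (len 3) => palindrome
  [2:4] "cc" (len 2) => palindrome
  [3:5] "cc" (len 2) => palindrome
Longest palindromic substring: "acccca" with length 6

6


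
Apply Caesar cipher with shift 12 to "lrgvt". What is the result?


Caesar cipher: shift "lrgvt" by 12
  'l' (pos 11) + 12 = pos 23 = 'x'
  'r' (pos 17) + 12 = pos 3 = 'd'
  'g' (pos 6) + 12 = pos 18 = 's'
  'v' (pos 21) + 12 = pos 7 = 'h'
  't' (pos 19) + 12 = pos 5 = 'f'
Result: xdshf

xdshf


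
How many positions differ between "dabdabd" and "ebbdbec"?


Comparing "dabdabd" and "ebbdbec" position by position:
  Position 0: 'd' vs 'e' => DIFFER
  Position 1: 'a' vs 'b' => DIFFER
  Position 2: 'b' vs 'b' => same
  Position 3: 'd' vs 'd' => same
  Position 4: 'a' vs 'b' => DIFFER
  Position 5: 'b' vs 'e' => DIFFER
  Position 6: 'd' vs 'c' => DIFFER
Positions that differ: 5

5


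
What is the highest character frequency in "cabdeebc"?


Input: cabdeebc
Character counts:
  'a': 1
  'b': 2
  'c': 2
  'd': 1
  'e': 2
Maximum frequency: 2

2


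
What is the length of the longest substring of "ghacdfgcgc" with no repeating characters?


Input: "ghacdfgcgc"
Sliding window (track last position of each char):
  Position 0 ('g'): window [0,0] length 1 -- new best
  Position 1 ('h'): window [0,1] length 2 -- new best
  Position 2 ('a'): window [0,2] length 3 -- new best
  Position 3 ('c'): window [0,3] length 4 -- new best
  Position 4 ('d'): window [0,4] length 5 -- new best
  Position 5 ('f'): window [0,5] length 6 -- new best
  Position 6 ('g'): repeat (last at 0), move window start to 1
  Position 6 ('g'): window [1,6] length 6
  Position 7 ('c'): repeat (last at 3), move window start to 4
  Position 7 ('c'): window [4,7] length 4
  Position 8 ('g'): repeat (last at 6), move window start to 7
  Position 8 ('g'): window [7,8] length 2
  Position 9 ('c'): repeat (last at 7), move window start to 8
  Position 9 ('c'): window [8,9] length 2
Longest substring with no repeats: "ghacdf" with length 6

6


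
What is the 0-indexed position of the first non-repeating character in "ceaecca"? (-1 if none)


Input: ceaecca
Character frequencies:
  'a': 2
  'c': 3
  'e': 2
Scanning left to right for freq == 1:
  Position 0 ('c'): freq=3, skip
  Position 1 ('e'): freq=2, skip
  Position 2 ('a'): freq=2, skip
  Position 3 ('e'): freq=2, skip
  Position 4 ('c'): freq=3, skip
  Position 5 ('c'): freq=3, skip
  Position 6 ('a'): freq=2, skip
  No unique character found => answer = -1

-1
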